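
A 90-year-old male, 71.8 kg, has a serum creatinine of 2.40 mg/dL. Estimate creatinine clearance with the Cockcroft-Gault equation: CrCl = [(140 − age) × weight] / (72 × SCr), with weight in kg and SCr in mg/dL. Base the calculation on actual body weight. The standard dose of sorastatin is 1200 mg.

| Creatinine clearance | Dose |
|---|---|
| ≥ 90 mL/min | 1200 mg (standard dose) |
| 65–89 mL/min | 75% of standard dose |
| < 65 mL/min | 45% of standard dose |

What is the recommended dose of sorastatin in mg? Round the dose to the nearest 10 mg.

540 mg

CrCl = (140 − 90) × 71.8 / (72 × 2.4) = 3590.0 / 172.80 ≈ 20.8 mL/min
CrCl ≈ 21 mL/min → bracket < 65 mL/min.
45% of 1200 mg = 540 mg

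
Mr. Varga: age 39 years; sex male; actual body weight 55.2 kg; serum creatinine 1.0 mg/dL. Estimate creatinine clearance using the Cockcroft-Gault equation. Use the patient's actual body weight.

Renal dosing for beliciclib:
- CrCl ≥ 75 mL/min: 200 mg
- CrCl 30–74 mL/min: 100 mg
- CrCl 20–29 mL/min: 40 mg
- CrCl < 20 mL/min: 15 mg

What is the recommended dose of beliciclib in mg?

200 mg

CrCl = (140 − 39) × 55.2 / (72 × 1) = 5575.2 / 72.00 ≈ 77.4 mL/min
CrCl ≈ 77 mL/min → bracket ≥ 75 mL/min.
Dose for this bracket: 200 mg.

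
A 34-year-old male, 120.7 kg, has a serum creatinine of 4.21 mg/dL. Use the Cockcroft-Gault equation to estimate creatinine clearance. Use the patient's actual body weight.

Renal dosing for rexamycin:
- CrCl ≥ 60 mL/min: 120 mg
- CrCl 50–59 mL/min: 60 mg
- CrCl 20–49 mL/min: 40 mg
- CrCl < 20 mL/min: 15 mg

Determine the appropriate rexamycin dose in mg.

CrCl = (140 − 34) × 120.7 / (72 × 4.21) = 12794.2 / 303.12 ≈ 42.2 mL/min
CrCl ≈ 42 mL/min → bracket 20–49 mL/min.
Dose for this bracket: 40 mg.

40 mg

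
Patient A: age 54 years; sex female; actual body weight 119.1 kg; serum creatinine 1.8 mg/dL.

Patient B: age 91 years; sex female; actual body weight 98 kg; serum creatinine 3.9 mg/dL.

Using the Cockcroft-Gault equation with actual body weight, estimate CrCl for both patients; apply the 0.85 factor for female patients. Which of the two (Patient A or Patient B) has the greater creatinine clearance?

Patient A

Patient A: CrCl = (140 − 54) × 119.1 / (72 × 1.8) × 0.85 = 10242.6 / 129.60 × 0.85 ≈ 67.2 mL/min
Patient B: CrCl = (140 − 91) × 98 / (72 × 3.9) × 0.85 = 4802.0 / 280.80 × 0.85 ≈ 14.5 mL/min
67.2 vs 14.5 mL/min → Patient A is higher.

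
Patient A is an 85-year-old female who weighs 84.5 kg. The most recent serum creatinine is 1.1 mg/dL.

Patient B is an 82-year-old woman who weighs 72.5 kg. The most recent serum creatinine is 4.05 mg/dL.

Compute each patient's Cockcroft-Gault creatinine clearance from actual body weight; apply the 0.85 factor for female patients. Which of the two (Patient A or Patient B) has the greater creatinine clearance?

Patient A: CrCl = (140 − 85) × 84.5 / (72 × 1.1) × 0.85 = 4647.5 / 79.20 × 0.85 ≈ 49.9 mL/min
Patient B: CrCl = (140 − 82) × 72.5 / (72 × 4.05) × 0.85 = 4205.0 / 291.60 × 0.85 ≈ 12.3 mL/min
49.9 vs 12.3 mL/min → Patient A is higher.

Patient A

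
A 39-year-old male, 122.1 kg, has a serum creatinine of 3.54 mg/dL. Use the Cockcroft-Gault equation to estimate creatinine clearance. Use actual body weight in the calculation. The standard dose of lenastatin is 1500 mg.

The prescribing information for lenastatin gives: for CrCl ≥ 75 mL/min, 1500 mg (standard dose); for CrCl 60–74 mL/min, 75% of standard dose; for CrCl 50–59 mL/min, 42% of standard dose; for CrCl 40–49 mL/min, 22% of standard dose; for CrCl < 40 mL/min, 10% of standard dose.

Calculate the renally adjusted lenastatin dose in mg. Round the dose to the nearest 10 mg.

330 mg

CrCl = (140 − 39) × 122.1 / (72 × 3.54) = 12332.1 / 254.88 ≈ 48.4 mL/min
CrCl ≈ 48 mL/min → bracket 40–49 mL/min.
22% of 1500 mg = 330 mg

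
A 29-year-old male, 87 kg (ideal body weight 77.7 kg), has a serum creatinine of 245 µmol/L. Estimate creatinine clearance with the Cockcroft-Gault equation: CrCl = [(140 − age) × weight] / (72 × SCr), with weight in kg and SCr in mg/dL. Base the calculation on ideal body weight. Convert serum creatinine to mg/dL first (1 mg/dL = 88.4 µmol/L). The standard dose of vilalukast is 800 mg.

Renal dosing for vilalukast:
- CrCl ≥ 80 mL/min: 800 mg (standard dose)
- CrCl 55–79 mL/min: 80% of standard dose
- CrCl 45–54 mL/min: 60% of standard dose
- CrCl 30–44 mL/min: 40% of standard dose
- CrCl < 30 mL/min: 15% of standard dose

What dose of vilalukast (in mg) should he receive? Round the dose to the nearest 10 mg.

SCr = 245 / 88.4 = 2.771 mg/dL
CrCl = (140 − 29) × 77.7 / (72 × 2.771) = 8624.7 / 199.51 ≈ 43.2 mL/min
CrCl ≈ 43 mL/min → bracket 30–44 mL/min.
40% of 800 mg = 320 mg

320 mg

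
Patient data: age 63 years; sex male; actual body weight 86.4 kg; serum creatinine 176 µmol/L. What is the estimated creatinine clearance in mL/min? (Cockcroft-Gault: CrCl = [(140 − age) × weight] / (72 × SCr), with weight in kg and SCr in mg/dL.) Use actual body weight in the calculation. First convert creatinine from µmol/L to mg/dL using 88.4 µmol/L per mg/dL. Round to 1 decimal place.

SCr = 176 / 88.4 = 1.991 mg/dL
CrCl = (140 − 63) × 86.4 / (72 × 1.991) = 6652.8 / 143.35 ≈ 46.4 mL/min

46.4 mL/min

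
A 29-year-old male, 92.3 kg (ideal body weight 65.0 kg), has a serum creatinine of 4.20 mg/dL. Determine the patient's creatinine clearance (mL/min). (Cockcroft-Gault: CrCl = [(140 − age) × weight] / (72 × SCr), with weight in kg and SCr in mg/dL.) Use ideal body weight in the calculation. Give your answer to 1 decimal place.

23.9 mL/min

CrCl = (140 − 29) × 65 / (72 × 4.2) = 7215.0 / 302.40 ≈ 23.9 mL/min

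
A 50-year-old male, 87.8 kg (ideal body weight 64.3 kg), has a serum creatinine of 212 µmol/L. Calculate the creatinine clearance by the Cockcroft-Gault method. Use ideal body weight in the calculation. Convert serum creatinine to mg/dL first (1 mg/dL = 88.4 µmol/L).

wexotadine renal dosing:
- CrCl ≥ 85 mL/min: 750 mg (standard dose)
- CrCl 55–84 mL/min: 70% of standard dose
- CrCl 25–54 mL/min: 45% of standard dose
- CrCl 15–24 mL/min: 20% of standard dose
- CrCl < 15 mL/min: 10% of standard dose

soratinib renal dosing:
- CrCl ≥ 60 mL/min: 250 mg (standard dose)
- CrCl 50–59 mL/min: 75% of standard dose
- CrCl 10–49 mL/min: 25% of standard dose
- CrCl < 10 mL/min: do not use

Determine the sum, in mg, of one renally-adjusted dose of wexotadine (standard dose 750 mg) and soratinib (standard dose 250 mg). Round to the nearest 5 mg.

SCr = 212 / 88.4 = 2.398 mg/dL
CrCl = (140 − 50) × 64.3 / (72 × 2.398) = 5787.0 / 172.66 ≈ 33.5 mL/min
CrCl ≈ 34 mL/min.
wexotadine: 25–54 mL/min → 45% of 750 mg = 337.5 mg.
soratinib: 10–49 mL/min → 25% of 250 mg = 62.5 mg.
Total = 337.5 + 62.5 = 400 mg.

400 mg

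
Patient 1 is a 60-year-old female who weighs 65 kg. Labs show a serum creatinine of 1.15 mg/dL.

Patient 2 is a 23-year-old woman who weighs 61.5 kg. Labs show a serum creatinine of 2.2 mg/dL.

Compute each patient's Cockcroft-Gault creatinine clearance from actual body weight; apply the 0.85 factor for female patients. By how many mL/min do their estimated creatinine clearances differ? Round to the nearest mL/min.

15 mL/min

Patient 1: CrCl = (140 − 60) × 65 / (72 × 1.15) × 0.85 = 5200.0 / 82.80 × 0.85 ≈ 53.4 mL/min
Patient 2: CrCl = (140 − 23) × 61.5 / (72 × 2.2) × 0.85 = 7195.5 / 158.40 × 0.85 ≈ 38.6 mL/min
|53.4 − 38.6| = 14.8 mL/min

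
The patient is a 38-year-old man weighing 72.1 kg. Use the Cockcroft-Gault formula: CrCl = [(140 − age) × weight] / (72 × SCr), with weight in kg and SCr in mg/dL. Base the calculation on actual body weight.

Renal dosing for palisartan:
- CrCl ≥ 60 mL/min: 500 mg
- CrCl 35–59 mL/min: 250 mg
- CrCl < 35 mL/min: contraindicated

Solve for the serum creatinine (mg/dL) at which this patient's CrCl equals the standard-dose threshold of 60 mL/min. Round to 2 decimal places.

1.70 mg/dL

Standard dose requires CrCl ≥ 60 mL/min.
Set (140 − 38) × 72.1 / (72 × SCr) = 60
SCr = (140 − 38) × 72.1 / (72 × 60) = 1.702 mg/dL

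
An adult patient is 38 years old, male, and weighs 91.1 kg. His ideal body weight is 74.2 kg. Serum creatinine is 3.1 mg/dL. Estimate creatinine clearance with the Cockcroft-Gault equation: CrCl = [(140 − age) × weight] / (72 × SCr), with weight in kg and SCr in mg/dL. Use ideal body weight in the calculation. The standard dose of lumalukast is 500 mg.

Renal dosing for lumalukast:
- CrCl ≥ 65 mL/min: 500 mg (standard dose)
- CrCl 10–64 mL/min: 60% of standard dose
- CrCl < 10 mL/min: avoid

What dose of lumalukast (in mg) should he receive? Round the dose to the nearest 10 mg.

300 mg

CrCl = (140 − 38) × 74.2 / (72 × 3.1) = 7568.4 / 223.20 ≈ 33.9 mL/min
CrCl ≈ 34 mL/min → bracket 10–64 mL/min.
60% of 500 mg = 300 mg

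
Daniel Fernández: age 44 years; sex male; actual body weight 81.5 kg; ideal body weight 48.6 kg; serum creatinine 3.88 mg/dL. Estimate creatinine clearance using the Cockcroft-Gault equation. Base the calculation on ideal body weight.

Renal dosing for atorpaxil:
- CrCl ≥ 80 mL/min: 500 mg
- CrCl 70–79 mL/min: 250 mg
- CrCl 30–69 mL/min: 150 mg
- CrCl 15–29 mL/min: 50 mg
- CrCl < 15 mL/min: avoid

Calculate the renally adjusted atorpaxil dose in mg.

50 mg

CrCl = (140 − 44) × 48.6 / (72 × 3.88) = 4665.6 / 279.36 ≈ 16.7 mL/min
CrCl ≈ 17 mL/min → bracket 15–29 mL/min.
Dose for this bracket: 50 mg.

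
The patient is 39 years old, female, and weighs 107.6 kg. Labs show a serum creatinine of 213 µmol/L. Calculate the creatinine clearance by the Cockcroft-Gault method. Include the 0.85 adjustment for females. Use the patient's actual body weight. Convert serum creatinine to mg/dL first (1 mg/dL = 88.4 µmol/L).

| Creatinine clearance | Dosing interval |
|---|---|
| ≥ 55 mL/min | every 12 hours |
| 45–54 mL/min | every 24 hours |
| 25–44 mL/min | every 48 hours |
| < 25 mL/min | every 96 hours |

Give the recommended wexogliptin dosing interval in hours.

SCr = 213 / 88.4 = 2.41 mg/dL
CrCl = (140 − 39) × 107.6 / (72 × 2.41) × 0.85 = 10867.6 / 173.52 × 0.85 ≈ 53.2 mL/min
CrCl ≈ 53 mL/min → bracket 45–54 mL/min → every 24 hours.

every 24 hours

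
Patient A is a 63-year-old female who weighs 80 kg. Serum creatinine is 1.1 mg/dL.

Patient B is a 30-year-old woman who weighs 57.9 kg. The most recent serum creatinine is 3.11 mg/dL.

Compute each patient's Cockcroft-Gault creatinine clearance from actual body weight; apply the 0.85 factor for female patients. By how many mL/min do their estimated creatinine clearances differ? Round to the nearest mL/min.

42 mL/min

Patient A: CrCl = (140 − 63) × 80 / (72 × 1.1) × 0.85 = 6160.0 / 79.20 × 0.85 ≈ 66.1 mL/min
Patient B: CrCl = (140 − 30) × 57.9 / (72 × 3.11) × 0.85 = 6369.0 / 223.92 × 0.85 ≈ 24.2 mL/min
|66.1 − 24.2| = 41.9 mL/min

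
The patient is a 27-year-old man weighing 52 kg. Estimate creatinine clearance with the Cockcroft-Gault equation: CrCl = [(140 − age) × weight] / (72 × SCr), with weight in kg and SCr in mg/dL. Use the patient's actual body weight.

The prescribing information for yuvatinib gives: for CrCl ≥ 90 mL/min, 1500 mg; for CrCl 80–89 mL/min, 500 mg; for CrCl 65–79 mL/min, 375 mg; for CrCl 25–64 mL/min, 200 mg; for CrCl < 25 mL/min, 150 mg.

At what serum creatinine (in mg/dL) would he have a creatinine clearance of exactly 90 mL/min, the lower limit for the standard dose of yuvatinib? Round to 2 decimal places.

Standard dose requires CrCl ≥ 90 mL/min.
Set (140 − 27) × 52 / (72 × SCr) = 90
SCr = (140 − 27) × 52 / (72 × 90) = 0.907 mg/dL

0.91 mg/dL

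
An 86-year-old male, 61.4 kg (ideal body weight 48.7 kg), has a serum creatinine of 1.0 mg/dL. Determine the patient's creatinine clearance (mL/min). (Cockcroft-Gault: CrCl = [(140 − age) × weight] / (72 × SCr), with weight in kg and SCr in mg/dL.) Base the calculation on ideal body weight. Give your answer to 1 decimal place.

CrCl = (140 − 86) × 48.7 / (72 × 1) = 2629.8 / 72.00 ≈ 36.5 mL/min

36.5 mL/min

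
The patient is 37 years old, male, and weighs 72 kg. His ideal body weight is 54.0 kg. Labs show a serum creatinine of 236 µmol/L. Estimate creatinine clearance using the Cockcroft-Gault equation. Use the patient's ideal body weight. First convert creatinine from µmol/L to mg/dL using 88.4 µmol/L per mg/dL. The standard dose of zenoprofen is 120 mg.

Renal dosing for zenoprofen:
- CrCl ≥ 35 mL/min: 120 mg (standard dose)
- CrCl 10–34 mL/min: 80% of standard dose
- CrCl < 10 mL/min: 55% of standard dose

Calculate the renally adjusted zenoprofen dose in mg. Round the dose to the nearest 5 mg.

SCr = 236 / 88.4 = 2.67 mg/dL
CrCl = (140 − 37) × 54 / (72 × 2.67) = 5562.0 / 192.24 ≈ 28.9 mL/min
CrCl ≈ 29 mL/min → bracket 10–34 mL/min.
80% of 120 mg = 96 mg → 95 mg

95 mg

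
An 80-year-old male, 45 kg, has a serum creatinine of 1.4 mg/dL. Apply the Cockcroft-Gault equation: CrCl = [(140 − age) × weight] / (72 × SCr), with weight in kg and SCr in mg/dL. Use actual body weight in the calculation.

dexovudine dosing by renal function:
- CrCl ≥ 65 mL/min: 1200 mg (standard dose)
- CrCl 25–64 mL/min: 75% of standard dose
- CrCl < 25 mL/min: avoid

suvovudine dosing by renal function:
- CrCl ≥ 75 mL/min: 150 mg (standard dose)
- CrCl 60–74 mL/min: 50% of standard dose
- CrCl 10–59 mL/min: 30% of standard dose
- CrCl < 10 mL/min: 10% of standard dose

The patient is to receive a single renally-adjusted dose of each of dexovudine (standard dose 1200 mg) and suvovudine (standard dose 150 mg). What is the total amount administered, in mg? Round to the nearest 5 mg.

945 mg

CrCl = (140 − 80) × 45 / (72 × 1.4) = 2700.0 / 100.80 ≈ 26.8 mL/min
CrCl ≈ 27 mL/min.
dexovudine: 25–64 mL/min → 75% of 1200 mg = 900 mg.
suvovudine: 10–59 mL/min → 30% of 150 mg = 45 mg.
Total = 900 + 45 = 945 mg.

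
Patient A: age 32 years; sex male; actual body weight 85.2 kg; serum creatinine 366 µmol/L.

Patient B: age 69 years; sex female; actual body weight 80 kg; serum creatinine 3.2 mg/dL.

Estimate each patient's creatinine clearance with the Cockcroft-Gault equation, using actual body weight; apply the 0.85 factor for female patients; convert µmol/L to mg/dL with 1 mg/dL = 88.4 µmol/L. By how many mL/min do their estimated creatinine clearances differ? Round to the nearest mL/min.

Patient A: SCr = 366 / 88.4 = 4.14 mg/dL
Patient A: CrCl = (140 − 32) × 85.2 / (72 × 4.14) = 9201.6 / 298.08 ≈ 30.9 mL/min
Patient B: CrCl = (140 − 69) × 80 / (72 × 3.2) × 0.85 = 5680.0 / 230.40 × 0.85 ≈ 21.0 mL/min
|30.9 − 21.0| = 9.9 mL/min

10 mL/min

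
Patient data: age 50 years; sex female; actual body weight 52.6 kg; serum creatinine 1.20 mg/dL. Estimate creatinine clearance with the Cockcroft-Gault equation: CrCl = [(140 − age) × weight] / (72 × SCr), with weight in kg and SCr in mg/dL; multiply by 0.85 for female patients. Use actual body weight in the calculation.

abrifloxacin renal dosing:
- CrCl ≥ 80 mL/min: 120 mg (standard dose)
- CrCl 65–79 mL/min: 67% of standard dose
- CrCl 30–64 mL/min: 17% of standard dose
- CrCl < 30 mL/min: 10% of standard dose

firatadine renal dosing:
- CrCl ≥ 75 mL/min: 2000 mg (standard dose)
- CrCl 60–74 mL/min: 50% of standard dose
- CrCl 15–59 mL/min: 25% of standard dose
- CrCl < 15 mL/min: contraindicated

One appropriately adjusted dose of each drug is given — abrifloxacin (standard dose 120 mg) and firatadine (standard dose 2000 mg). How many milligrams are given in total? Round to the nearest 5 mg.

520 mg

CrCl = (140 − 50) × 52.6 / (72 × 1.2) × 0.85 = 4734.0 / 86.40 × 0.85 ≈ 46.6 mL/min
CrCl ≈ 47 mL/min.
abrifloxacin: 30–64 mL/min → 17% of 120 mg = 20.4 mg.
firatadine: 15–59 mL/min → 25% of 2000 mg = 500 mg.
Total = 20.4 + 500 = 520.4 mg.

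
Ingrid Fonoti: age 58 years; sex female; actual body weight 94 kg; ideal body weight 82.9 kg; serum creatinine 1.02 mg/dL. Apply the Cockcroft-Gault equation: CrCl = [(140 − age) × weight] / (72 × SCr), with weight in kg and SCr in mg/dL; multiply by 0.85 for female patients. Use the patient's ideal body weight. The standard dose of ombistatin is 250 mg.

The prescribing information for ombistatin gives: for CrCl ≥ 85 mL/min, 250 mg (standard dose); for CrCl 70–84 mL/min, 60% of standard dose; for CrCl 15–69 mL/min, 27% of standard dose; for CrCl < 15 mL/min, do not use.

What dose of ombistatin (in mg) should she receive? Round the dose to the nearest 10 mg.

CrCl = (140 − 58) × 82.9 / (72 × 1.02) × 0.85 = 6797.8 / 73.44 × 0.85 ≈ 78.7 mL/min
CrCl ≈ 79 mL/min → bracket 70–84 mL/min.
60% of 250 mg = 150 mg

150 mg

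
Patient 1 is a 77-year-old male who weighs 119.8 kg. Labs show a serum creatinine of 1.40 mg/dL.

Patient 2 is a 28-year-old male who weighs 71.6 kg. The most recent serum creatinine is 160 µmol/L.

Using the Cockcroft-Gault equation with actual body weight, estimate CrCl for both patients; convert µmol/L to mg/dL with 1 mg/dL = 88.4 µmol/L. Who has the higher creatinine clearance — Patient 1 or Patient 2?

Patient 1

Patient 1: CrCl = (140 − 77) × 119.8 / (72 × 1.4) = 7547.4 / 100.80 ≈ 74.9 mL/min
Patient 2: SCr = 160 / 88.4 = 1.81 mg/dL
Patient 2: CrCl = (140 − 28) × 71.6 / (72 × 1.81) = 8019.2 / 130.32 ≈ 61.5 mL/min
74.9 vs 61.5 mL/min → Patient 1 is higher.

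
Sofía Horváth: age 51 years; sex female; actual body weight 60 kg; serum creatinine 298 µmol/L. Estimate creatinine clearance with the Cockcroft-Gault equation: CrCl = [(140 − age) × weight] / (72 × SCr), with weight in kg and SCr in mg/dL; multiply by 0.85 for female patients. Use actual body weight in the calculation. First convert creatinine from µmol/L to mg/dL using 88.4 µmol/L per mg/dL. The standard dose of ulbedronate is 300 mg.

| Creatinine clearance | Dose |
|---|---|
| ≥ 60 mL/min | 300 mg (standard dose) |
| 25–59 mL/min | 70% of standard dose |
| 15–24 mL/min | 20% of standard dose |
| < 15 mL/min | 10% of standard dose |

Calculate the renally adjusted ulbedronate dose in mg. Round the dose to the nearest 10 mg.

60 mg

SCr = 298 / 88.4 = 3.371 mg/dL
CrCl = (140 − 51) × 60 / (72 × 3.371) × 0.85 = 5340.0 / 242.71 × 0.85 ≈ 18.7 mL/min
CrCl ≈ 19 mL/min → bracket 15–24 mL/min.
20% of 300 mg = 60 mg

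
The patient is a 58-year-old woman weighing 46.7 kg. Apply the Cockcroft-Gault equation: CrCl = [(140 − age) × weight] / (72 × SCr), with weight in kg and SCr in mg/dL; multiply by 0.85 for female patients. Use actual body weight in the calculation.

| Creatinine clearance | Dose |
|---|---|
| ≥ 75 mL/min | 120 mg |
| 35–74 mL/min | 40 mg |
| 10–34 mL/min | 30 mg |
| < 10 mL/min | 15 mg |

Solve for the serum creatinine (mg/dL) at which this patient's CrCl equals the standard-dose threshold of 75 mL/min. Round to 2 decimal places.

Standard dose requires CrCl ≥ 75 mL/min.
Set (140 − 58) × 46.7 × 0.85 / (72 × SCr) = 75
SCr = (140 − 58) × 46.7 × 0.85 / (72 × 75) = 0.603 mg/dL

0.60 mg/dL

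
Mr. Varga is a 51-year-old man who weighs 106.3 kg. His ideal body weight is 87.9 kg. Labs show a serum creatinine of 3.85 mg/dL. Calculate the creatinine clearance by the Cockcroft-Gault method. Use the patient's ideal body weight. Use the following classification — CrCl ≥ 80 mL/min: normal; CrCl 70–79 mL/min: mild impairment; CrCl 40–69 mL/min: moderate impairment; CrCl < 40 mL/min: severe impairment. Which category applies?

severe impairment

CrCl = (140 − 51) × 87.9 / (72 × 3.85) = 7823.1 / 277.20 ≈ 28.2 mL/min
28 mL/min falls in the 'severe impairment' range.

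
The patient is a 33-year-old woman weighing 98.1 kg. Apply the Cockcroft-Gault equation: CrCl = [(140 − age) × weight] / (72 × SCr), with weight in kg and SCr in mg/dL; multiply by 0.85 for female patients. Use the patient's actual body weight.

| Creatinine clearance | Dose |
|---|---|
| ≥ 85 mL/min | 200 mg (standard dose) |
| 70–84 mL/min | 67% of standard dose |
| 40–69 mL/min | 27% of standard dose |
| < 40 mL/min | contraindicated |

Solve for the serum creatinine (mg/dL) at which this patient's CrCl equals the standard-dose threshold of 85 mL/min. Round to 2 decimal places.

Standard dose requires CrCl ≥ 85 mL/min.
Set (140 − 33) × 98.1 × 0.85 / (72 × SCr) = 85
SCr = (140 − 33) × 98.1 × 0.85 / (72 × 85) = 1.458 mg/dL

1.46 mg/dL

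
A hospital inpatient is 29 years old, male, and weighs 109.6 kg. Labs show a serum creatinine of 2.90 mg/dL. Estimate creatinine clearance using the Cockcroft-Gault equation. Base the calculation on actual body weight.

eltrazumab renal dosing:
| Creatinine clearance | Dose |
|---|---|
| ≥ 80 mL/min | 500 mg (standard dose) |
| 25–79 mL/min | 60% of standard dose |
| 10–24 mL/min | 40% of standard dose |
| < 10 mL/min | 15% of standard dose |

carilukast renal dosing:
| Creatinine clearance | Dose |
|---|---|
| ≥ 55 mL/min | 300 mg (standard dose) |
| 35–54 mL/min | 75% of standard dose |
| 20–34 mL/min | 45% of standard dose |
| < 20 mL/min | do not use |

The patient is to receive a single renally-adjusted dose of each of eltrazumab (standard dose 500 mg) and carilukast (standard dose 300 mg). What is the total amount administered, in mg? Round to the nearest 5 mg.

600 mg

CrCl = (140 − 29) × 109.6 / (72 × 2.9) = 12165.6 / 208.80 ≈ 58.3 mL/min
CrCl ≈ 58 mL/min.
eltrazumab: 25–79 mL/min → 60% of 500 mg = 300 mg.
carilukast: ≥ 55 mL/min → 100% of 300 mg = 300 mg.
Total = 300 + 300 = 600 mg.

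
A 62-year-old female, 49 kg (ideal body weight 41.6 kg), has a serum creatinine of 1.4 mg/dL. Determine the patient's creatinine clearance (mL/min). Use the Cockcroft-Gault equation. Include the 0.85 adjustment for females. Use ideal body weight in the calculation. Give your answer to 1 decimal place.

27.4 mL/min

CrCl = (140 − 62) × 41.6 / (72 × 1.4) × 0.85 = 3244.8 / 100.80 × 0.85 ≈ 27.4 mL/min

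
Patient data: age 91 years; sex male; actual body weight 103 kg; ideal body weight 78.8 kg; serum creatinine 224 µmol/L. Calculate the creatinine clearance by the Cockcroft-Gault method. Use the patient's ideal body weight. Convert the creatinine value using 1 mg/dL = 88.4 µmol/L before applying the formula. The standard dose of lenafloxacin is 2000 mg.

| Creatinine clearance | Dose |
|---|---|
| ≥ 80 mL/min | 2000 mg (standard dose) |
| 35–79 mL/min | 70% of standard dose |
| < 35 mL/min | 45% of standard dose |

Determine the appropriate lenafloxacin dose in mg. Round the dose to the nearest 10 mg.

SCr = 224 / 88.4 = 2.534 mg/dL
CrCl = (140 − 91) × 78.8 / (72 × 2.534) = 3861.2 / 182.45 ≈ 21.2 mL/min
CrCl ≈ 21 mL/min → bracket < 35 mL/min.
45% of 2000 mg = 900 mg

900 mg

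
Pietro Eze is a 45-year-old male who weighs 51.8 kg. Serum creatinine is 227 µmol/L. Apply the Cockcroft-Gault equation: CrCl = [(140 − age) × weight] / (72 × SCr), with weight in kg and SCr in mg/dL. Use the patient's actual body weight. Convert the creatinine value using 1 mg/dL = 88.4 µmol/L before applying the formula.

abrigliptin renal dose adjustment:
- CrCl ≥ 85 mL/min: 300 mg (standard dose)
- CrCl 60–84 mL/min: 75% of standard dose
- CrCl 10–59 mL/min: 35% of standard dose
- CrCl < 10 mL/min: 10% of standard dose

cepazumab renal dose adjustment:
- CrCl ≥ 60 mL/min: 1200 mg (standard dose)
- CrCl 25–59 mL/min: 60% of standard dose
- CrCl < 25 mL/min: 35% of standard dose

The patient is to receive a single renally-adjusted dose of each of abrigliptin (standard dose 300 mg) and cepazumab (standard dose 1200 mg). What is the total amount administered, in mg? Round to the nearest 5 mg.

825 mg

SCr = 227 / 88.4 = 2.568 mg/dL
CrCl = (140 − 45) × 51.8 / (72 × 2.568) = 4921.0 / 184.90 ≈ 26.6 mL/min
CrCl ≈ 27 mL/min.
abrigliptin: 10–59 mL/min → 35% of 300 mg = 105 mg.
cepazumab: 25–59 mL/min → 60% of 1200 mg = 720 mg.
Total = 105 + 720 = 825 mg.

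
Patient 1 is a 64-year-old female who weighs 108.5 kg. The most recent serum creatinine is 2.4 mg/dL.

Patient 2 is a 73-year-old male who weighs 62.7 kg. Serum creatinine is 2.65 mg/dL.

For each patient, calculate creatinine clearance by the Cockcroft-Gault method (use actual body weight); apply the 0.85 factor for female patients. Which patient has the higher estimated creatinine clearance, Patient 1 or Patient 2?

Patient 1: CrCl = (140 − 64) × 108.5 / (72 × 2.4) × 0.85 = 8246.0 / 172.80 × 0.85 ≈ 40.6 mL/min
Patient 2: CrCl = (140 − 73) × 62.7 / (72 × 2.65) = 4200.9 / 190.80 ≈ 22.0 mL/min
40.6 vs 22.0 mL/min → Patient 1 is higher.

Patient 1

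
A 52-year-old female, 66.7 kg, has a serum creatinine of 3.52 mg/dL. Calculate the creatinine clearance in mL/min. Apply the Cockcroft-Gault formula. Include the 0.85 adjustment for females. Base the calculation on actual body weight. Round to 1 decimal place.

CrCl = (140 − 52) × 66.7 / (72 × 3.52) × 0.85 = 5869.6 / 253.44 × 0.85 ≈ 19.7 mL/min

19.7 mL/min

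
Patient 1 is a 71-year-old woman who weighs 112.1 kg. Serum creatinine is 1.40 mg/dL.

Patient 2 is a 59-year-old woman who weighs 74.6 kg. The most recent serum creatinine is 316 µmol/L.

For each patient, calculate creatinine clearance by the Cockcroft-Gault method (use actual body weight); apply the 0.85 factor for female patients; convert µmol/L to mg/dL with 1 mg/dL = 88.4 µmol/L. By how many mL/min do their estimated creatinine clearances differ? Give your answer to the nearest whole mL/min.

Patient 1: CrCl = (140 − 71) × 112.1 / (72 × 1.4) × 0.85 = 7734.9 / 100.80 × 0.85 ≈ 65.2 mL/min
Patient 2: SCr = 316 / 88.4 = 3.575 mg/dL
Patient 2: CrCl = (140 − 59) × 74.6 / (72 × 3.575) × 0.85 = 6042.6 / 257.40 × 0.85 ≈ 20.0 mL/min
|65.2 − 20.0| = 45.2 mL/min

45 mL/min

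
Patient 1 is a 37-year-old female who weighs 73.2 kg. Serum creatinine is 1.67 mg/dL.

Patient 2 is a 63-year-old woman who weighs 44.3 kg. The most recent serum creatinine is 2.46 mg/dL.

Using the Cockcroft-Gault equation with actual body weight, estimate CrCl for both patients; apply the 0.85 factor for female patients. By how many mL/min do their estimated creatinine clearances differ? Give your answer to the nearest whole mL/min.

37 mL/min

Patient 1: CrCl = (140 − 37) × 73.2 / (72 × 1.67) × 0.85 = 7539.6 / 120.24 × 0.85 ≈ 53.3 mL/min
Patient 2: CrCl = (140 − 63) × 44.3 / (72 × 2.46) × 0.85 = 3411.1 / 177.12 × 0.85 ≈ 16.4 mL/min
|53.3 − 16.4| = 36.9 mL/min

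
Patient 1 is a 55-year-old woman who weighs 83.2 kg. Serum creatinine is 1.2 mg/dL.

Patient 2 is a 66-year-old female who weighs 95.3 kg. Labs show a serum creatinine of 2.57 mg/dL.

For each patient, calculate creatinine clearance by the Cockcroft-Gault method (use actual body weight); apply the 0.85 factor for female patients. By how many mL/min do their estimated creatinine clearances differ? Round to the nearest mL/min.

Patient 1: CrCl = (140 − 55) × 83.2 / (72 × 1.2) × 0.85 = 7072.0 / 86.40 × 0.85 ≈ 69.6 mL/min
Patient 2: CrCl = (140 − 66) × 95.3 / (72 × 2.57) × 0.85 = 7052.2 / 185.04 × 0.85 ≈ 32.4 mL/min
|69.6 − 32.4| = 37.2 mL/min

37 mL/min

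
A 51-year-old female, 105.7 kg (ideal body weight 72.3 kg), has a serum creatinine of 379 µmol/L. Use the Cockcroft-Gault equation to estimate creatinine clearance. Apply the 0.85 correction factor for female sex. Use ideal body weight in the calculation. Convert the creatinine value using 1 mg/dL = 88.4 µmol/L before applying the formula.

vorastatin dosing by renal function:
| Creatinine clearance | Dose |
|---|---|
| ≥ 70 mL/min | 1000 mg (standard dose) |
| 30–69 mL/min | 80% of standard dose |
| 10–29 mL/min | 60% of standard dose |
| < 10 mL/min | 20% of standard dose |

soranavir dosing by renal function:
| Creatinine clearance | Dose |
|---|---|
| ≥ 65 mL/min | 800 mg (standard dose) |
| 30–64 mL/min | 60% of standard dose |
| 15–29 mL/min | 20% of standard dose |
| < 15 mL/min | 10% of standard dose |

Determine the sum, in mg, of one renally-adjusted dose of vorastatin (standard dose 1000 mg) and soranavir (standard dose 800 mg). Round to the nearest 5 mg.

SCr = 379 / 88.4 = 4.287 mg/dL
CrCl = (140 − 51) × 72.3 / (72 × 4.287) × 0.85 = 6434.7 / 308.66 × 0.85 ≈ 17.7 mL/min
CrCl ≈ 18 mL/min.
vorastatin: 10–29 mL/min → 60% of 1000 mg = 600 mg.
soranavir: 15–29 mL/min → 20% of 800 mg = 160 mg.
Total = 600 + 160 = 760 mg.

760 mg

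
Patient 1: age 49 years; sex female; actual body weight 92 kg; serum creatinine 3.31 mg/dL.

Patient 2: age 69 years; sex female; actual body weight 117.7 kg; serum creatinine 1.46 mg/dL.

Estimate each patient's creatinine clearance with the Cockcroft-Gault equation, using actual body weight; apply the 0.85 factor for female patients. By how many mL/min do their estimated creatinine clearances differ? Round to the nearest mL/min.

Patient 1: CrCl = (140 − 49) × 92 / (72 × 3.31) × 0.85 = 8372.0 / 238.32 × 0.85 ≈ 29.9 mL/min
Patient 2: CrCl = (140 − 69) × 117.7 / (72 × 1.46) × 0.85 = 8356.7 / 105.12 × 0.85 ≈ 67.6 mL/min
|29.9 − 67.6| = 37.7 mL/min

38 mL/min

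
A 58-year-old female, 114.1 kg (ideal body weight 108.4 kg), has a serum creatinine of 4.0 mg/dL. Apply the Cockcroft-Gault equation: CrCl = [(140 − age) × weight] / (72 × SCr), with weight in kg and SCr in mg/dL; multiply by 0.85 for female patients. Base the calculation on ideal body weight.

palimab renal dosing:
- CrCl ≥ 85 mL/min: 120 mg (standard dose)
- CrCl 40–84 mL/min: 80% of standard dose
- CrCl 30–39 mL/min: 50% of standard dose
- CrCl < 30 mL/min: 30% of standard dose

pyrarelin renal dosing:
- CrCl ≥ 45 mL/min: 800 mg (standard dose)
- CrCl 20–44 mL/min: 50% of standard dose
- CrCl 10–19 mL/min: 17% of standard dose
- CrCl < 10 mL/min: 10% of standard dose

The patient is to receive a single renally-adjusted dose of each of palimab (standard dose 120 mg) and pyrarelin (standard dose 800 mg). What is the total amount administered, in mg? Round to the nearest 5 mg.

CrCl = (140 − 58) × 108.4 / (72 × 4) × 0.85 = 8888.8 / 288.00 × 0.85 ≈ 26.2 mL/min
CrCl ≈ 26 mL/min.
palimab: < 30 mL/min → 30% of 120 mg = 36 mg.
pyrarelin: 20–44 mL/min → 50% of 800 mg = 400 mg.
Total = 36 + 400 = 436 mg.

435 mg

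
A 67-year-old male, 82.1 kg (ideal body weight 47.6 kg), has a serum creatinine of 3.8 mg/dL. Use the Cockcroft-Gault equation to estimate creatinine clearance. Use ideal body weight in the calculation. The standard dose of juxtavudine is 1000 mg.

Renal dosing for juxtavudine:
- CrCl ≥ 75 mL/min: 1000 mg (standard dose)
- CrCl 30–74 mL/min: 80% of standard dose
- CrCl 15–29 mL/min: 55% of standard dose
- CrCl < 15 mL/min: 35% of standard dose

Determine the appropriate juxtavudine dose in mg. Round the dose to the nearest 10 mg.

350 mg

CrCl = (140 − 67) × 47.6 / (72 × 3.8) = 3474.8 / 273.60 ≈ 12.7 mL/min
CrCl ≈ 13 mL/min → bracket < 15 mL/min.
35% of 1000 mg = 350 mg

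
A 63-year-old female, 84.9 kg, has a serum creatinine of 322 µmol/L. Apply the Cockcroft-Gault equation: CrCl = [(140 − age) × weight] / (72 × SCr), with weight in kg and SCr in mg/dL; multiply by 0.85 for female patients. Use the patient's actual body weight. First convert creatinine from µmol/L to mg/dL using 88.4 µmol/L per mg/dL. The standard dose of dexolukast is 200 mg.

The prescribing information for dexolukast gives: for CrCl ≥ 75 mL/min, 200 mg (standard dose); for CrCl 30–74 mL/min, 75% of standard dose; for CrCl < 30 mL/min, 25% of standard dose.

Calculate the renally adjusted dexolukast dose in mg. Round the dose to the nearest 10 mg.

SCr = 322 / 88.4 = 3.643 mg/dL
CrCl = (140 − 63) × 84.9 / (72 × 3.643) × 0.85 = 6537.3 / 262.30 × 0.85 ≈ 21.2 mL/min
CrCl ≈ 21 mL/min → bracket < 30 mL/min.
25% of 200 mg = 50 mg

50 mg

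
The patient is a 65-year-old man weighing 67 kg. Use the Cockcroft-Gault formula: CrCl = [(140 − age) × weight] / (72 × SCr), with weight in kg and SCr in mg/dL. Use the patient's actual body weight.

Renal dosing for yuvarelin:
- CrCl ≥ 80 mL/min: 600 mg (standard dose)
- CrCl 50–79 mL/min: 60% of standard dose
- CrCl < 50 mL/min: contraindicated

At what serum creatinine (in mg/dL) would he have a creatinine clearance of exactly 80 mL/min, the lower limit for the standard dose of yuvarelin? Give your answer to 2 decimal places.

Standard dose requires CrCl ≥ 80 mL/min.
Set (140 − 65) × 67 / (72 × SCr) = 80
SCr = (140 − 65) × 67 / (72 × 80) = 0.872 mg/dL

0.87 mg/dL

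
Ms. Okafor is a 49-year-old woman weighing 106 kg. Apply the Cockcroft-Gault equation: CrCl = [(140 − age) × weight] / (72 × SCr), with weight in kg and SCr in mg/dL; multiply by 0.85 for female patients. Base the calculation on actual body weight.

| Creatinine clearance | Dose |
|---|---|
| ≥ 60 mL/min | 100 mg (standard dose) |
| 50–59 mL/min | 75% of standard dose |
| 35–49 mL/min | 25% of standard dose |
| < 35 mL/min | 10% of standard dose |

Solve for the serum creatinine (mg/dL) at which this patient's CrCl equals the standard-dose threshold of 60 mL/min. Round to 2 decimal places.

Standard dose requires CrCl ≥ 60 mL/min.
Set (140 − 49) × 106 × 0.85 / (72 × SCr) = 60
SCr = (140 − 49) × 106 × 0.85 / (72 × 60) = 1.898 mg/dL

1.90 mg/dL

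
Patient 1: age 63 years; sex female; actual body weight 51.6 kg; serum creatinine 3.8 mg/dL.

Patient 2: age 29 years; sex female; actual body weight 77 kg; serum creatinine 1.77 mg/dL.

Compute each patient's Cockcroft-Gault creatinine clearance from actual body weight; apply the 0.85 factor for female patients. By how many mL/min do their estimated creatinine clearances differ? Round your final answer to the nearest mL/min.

45 mL/min

Patient 1: CrCl = (140 − 63) × 51.6 / (72 × 3.8) × 0.85 = 3973.2 / 273.60 × 0.85 ≈ 12.3 mL/min
Patient 2: CrCl = (140 − 29) × 77 / (72 × 1.77) × 0.85 = 8547.0 / 127.44 × 0.85 ≈ 57.0 mL/min
|12.3 − 57.0| = 44.7 mL/min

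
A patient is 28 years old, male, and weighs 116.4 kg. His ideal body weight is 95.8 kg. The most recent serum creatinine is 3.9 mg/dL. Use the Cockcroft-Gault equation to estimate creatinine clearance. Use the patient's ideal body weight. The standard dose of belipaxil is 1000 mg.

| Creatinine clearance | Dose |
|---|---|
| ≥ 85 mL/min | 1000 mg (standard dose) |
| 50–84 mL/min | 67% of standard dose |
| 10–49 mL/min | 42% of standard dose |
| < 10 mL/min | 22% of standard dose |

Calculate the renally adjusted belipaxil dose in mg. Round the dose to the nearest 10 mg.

CrCl = (140 − 28) × 95.8 / (72 × 3.9) = 10729.6 / 280.80 ≈ 38.2 mL/min
CrCl ≈ 38 mL/min → bracket 10–49 mL/min.
42% of 1000 mg = 420 mg

420 mg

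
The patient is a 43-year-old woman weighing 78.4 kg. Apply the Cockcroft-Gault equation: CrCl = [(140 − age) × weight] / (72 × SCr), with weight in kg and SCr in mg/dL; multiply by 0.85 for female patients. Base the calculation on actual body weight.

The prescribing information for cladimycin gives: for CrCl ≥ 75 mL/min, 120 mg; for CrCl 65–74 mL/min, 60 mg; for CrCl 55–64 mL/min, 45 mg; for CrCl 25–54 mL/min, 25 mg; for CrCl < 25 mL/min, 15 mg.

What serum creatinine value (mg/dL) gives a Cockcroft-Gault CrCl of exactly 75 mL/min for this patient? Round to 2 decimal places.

Standard dose requires CrCl ≥ 75 mL/min.
Set (140 − 43) × 78.4 × 0.85 / (72 × SCr) = 75
SCr = (140 − 43) × 78.4 × 0.85 / (72 × 75) = 1.197 mg/dL

1.20 mg/dL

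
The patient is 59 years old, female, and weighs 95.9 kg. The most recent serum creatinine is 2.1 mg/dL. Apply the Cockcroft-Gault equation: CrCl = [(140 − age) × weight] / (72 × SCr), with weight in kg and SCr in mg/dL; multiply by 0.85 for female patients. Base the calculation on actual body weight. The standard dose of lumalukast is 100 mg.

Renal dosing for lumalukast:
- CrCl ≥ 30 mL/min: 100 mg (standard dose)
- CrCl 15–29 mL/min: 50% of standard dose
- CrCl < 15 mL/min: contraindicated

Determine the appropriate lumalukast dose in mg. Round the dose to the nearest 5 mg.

100 mg

CrCl = (140 − 59) × 95.9 / (72 × 2.1) × 0.85 = 7767.9 / 151.20 × 0.85 ≈ 43.7 mL/min
CrCl ≈ 44 mL/min → bracket ≥ 30 mL/min.
100% of 100 mg = 100 mg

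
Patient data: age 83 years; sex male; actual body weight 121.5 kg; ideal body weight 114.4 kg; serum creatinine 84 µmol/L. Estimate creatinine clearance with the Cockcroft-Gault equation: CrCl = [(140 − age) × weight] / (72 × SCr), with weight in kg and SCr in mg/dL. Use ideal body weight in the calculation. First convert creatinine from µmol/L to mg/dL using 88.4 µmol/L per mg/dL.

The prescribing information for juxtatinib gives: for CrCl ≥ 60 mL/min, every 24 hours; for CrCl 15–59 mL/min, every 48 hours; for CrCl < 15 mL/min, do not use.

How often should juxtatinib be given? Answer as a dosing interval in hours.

SCr = 84 / 88.4 = 0.95 mg/dL
CrCl = (140 − 83) × 114.4 / (72 × 0.95) = 6520.8 / 68.40 ≈ 95.3 mL/min
CrCl ≈ 95 mL/min → bracket ≥ 60 mL/min → every 24 hours.

every 24 hours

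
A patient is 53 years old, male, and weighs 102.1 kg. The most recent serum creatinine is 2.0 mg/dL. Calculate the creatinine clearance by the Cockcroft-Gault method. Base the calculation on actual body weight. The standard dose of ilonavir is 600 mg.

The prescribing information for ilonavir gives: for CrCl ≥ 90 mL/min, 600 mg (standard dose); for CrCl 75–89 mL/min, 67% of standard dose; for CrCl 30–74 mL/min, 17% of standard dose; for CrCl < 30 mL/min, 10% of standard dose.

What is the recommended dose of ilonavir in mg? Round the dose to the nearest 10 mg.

100 mg

CrCl = (140 − 53) × 102.1 / (72 × 2) = 8882.7 / 144.00 ≈ 61.7 mL/min
CrCl ≈ 62 mL/min → bracket 30–74 mL/min.
17% of 600 mg = 102 mg → 100 mg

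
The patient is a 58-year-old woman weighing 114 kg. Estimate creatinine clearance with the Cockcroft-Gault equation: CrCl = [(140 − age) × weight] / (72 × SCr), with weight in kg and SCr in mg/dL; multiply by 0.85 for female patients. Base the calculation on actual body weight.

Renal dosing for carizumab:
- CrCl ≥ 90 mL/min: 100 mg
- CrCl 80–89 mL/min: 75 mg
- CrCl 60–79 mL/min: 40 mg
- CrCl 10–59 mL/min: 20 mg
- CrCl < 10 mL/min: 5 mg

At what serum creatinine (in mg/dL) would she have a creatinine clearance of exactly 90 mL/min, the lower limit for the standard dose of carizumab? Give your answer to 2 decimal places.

Standard dose requires CrCl ≥ 90 mL/min.
Set (140 − 58) × 114 × 0.85 / (72 × SCr) = 90
SCr = (140 − 58) × 114 × 0.85 / (72 × 90) = 1.226 mg/dL

1.23 mg/dL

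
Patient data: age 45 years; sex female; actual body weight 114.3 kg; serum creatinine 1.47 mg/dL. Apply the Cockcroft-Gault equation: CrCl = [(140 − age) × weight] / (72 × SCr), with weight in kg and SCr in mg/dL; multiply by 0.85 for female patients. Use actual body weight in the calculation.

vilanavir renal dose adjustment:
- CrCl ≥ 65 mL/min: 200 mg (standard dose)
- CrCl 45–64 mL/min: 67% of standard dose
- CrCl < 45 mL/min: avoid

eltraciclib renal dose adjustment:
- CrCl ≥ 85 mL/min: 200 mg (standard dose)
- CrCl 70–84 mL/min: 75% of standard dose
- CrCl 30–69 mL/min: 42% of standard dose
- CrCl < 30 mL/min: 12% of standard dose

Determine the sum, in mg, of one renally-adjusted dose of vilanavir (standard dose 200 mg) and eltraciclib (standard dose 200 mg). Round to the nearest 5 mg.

400 mg

CrCl = (140 − 45) × 114.3 / (72 × 1.47) × 0.85 = 10858.5 / 105.84 × 0.85 ≈ 87.2 mL/min
CrCl ≈ 87 mL/min.
vilanavir: ≥ 65 mL/min → 100% of 200 mg = 200 mg.
eltraciclib: ≥ 85 mL/min → 100% of 200 mg = 200 mg.
Total = 200 + 200 = 400 mg.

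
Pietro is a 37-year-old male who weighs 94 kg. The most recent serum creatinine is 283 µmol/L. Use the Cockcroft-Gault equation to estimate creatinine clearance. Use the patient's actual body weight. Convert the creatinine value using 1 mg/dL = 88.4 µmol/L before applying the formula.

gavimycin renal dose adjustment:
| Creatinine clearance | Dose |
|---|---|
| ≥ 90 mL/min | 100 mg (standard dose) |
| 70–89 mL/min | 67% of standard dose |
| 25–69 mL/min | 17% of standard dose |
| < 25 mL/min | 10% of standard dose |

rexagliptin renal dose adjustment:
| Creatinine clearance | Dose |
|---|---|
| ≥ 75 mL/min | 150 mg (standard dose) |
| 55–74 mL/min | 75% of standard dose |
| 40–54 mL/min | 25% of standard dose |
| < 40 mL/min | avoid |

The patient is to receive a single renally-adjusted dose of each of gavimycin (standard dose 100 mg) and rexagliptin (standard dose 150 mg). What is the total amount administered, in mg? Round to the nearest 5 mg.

55 mg

SCr = 283 / 88.4 = 3.201 mg/dL
CrCl = (140 − 37) × 94 / (72 × 3.201) = 9682.0 / 230.47 ≈ 42.0 mL/min
CrCl ≈ 42 mL/min.
gavimycin: 25–69 mL/min → 17% of 100 mg = 17 mg.
rexagliptin: 40–54 mL/min → 25% of 150 mg = 37.5 mg.
Total = 17 + 37.5 = 54.5 mg.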